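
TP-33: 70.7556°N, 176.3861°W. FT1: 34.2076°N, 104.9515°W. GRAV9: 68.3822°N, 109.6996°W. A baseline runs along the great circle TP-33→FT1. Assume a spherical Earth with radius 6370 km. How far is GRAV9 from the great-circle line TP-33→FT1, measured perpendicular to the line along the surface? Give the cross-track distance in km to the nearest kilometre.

1253 km

δ₁₃ = central angle TP-33→GRAV9 = 0.387728 rad  (haversine)
θ₁₃ = bearing TP-33→GRAV9 = 63.490°,  θ₁₂ = bearing TP-33→FT1 = 94.616°
dₓₜ = R·arcsin(sin δ₁₃ · sin(θ₁₃ − θ₁₂)) = 6370·arcsin(0.37809·sin(-31.126°)) = -1253.012 km
|dₓₜ| = 1253.012 km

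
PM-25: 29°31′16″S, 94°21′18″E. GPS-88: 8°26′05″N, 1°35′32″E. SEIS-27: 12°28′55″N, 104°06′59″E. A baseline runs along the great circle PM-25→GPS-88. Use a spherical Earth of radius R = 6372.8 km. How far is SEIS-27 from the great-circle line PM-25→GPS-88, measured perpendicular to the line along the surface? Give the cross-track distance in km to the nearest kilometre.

4730 km

PM-25: φ = -29.52111°, λ = +94.35500°
GPS-88: φ = +8.43472°, λ = +1.59222°
SEIS-27: φ = +12.48194°, λ = +104.11639°
δ₁₃ = central angle PM-25→SEIS-27 = 0.751290 rad  (haversine)
θ₁₃ = bearing PM-25→SEIS-27 = 14.035°,  θ₁₂ = bearing PM-25→GPS-88 = 276.017°
dₓₜ = R·arcsin(sin δ₁₃ · sin(θ₁₃ − θ₁₂)) = 6372.8·arcsin(0.68258·sin(-261.982°)) = 4729.879 km
|dₓₜ| = 4729.879 km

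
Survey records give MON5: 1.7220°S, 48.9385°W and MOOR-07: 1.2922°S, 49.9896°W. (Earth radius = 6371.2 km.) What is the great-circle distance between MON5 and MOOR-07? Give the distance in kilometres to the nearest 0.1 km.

Δφ = 0.4298°,  Δλ = -1.0511°
a = sin²(Δφ/2) + cos φ₁ cos φ₂ sin²(Δλ/2) = 0.000098
c = 2·arcsin(√a) = 0.019814 rad = 1.1352°
d = R·c = 6371.2 × 0.019814 = 126.2 km

126.2 km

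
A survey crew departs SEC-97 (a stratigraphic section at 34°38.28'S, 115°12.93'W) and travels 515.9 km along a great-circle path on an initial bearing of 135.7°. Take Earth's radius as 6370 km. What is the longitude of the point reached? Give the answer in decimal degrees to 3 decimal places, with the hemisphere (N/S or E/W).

SEC-97: φ = -34.63800°, λ = -115.21550°
δ = d/R = 515.9/6370 = 0.080989 rad
φ₂ = arcsin(sin φ₁ cos δ + cos φ₁ sin δ cos θ)
   = arcsin(-0.56839·0.99672 + 0.82276·0.08090·-0.71569) = -37.89121°
λ₂ = λ₁ + atan2(sin θ sin δ cos φ₁, cos δ − sin φ₁ sin φ₂) = -111.10983°

111.110°W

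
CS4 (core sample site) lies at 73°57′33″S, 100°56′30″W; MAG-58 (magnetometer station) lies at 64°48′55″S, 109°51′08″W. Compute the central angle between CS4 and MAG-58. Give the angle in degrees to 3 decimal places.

9.642°

CS4: φ = -73.95917°, λ = -100.94167°
MAG-58: φ = -64.81528°, λ = -109.85222°
Δφ = 9.1439°,  Δλ = -8.9106°
a = sin²(Δφ/2) + cos φ₁ cos φ₂ sin²(Δλ/2) = 0.007063
c = 2·arcsin(√a) = 0.168286 rad = 9.6421°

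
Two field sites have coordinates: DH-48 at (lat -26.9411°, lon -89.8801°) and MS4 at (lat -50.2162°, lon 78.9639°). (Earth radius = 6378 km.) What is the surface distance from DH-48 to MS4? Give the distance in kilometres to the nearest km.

11378 km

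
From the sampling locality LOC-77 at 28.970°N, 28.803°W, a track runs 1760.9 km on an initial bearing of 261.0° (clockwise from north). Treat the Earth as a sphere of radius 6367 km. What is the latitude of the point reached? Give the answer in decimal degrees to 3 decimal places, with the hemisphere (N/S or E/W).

δ = d/R = 1760.9/6367 = 0.276567 rad
φ₂ = arcsin(sin φ₁ cos δ + cos φ₁ sin δ cos θ)
   = arcsin(0.48435·0.96200 + 0.87487·0.27305·-0.15643) = 25.37718°
λ₂ = λ₁ + atan2(sin θ sin δ cos φ₁, cos δ − sin φ₁ sin φ₂) = -46.17027°

25.377°N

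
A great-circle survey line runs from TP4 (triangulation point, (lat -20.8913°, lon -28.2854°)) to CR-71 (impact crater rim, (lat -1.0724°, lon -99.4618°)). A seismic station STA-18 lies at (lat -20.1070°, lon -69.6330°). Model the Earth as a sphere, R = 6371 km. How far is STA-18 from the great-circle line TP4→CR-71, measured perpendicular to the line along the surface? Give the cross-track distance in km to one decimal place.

δ₁₃ = central angle TP4→STA-18 = 0.674203 rad  (haversine)
θ₁₃ = bearing TP4→STA-18 = 263.581°,  θ₁₂ = bearing TP4→CR-71 = 275.885°
dₓₜ = R·arcsin(sin δ₁₃ · sin(θ₁₃ − θ₁₂)) = 6371·arcsin(0.62427·sin(-12.304°)) = -850.063 km
|dₓₜ| = 850.063 km

850.1 km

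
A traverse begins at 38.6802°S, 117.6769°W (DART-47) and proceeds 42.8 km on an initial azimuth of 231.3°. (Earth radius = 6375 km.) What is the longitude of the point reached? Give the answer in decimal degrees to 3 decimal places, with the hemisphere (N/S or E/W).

118.063°W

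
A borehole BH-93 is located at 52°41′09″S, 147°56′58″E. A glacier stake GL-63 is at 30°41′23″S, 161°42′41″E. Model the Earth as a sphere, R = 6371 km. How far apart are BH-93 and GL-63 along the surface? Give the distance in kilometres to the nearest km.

BH-93: φ = -52.68583°, λ = +147.94944°
GL-63: φ = -30.68972°, λ = +161.71139°
Δφ = 21.9961°,  Δλ = 13.7619°
a = sin²(Δφ/2) + cos φ₁ cos φ₂ sin²(Δλ/2) = 0.043878
c = 2·arcsin(√a) = 0.422066 rad = 24.1826°
d = R·c = 6371 × 0.422066 = 2689.0 km

2689 km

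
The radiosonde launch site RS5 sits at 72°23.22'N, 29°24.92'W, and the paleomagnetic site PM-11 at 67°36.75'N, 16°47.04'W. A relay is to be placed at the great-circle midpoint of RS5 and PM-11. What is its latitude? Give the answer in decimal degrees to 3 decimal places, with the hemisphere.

RS5: φ = +72.38700°, λ = -29.41533°
PM-11: φ = +67.61250°, λ = -16.78400°
Bx = cos φ₂ cos Δλ = 0.371651,  By = cos φ₂ sin Δλ = 0.083287
φₘ = atan2(sin φ₁ + sin φ₂, √((cos φ₁ + Bx)² + By²)) = 70.11012°
λₘ = λ₁ + atan2(By, cos φ₁ + Bx) = -22.37337°

70.110°N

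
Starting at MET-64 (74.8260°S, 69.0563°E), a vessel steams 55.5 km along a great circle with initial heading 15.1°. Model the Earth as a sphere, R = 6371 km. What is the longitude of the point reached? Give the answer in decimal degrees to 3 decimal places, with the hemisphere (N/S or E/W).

69.538°E

δ = d/R = 55.5/6371 = 0.008711 rad
φ₂ = arcsin(sin φ₁ cos δ + cos φ₁ sin δ cos θ)
   = arcsin(-0.96514·0.99996 + 0.26175·0.00871·0.96547) = -74.34358°
λ₂ = λ₁ + atan2(sin θ sin δ cos φ₁, cos δ − sin φ₁ sin φ₂) = 69.53811°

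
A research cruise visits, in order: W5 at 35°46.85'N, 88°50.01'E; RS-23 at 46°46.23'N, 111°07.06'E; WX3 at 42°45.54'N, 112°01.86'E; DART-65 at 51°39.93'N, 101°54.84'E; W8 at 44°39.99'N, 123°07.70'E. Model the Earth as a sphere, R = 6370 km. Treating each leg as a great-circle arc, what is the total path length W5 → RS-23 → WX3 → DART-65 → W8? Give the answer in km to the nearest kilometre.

5661 km

W5: φ = +35.78083°, λ = +88.83350°
RS-23: φ = +46.77050°, λ = +111.11767°
WX3: φ = +42.75900°, λ = +112.03100°
DART-65: φ = +51.66550°, λ = +101.91400°
W8: φ = +44.66650°, λ = +123.12833°
W5→RS-23: c = 0.347689 rad, d = 2214.78 km
RS-23→WX3: c = 0.070921 rad, d = 451.77 km
WX3→DART-65: c = 0.195959 rad, d = 1248.26 km
DART-65→W8: c = 0.274155 rad, d = 1746.37 km
Total = 2214.78 + 451.77 + 1248.26 + 1746.37 = 5661.17 km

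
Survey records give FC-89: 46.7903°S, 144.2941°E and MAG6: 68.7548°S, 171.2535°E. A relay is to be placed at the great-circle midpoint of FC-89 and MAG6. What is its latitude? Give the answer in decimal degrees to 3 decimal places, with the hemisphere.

58.421°S

Bx = cos φ₂ cos Δλ = 0.322982,  By = cos φ₂ sin Δλ = 0.164279
φₘ = atan2(sin φ₁ + sin φ₂, √((cos φ₁ + Bx)² + By²)) = -58.42081°
λₘ = λ₁ + atan2(By, cos φ₁ + Bx) = 153.55366°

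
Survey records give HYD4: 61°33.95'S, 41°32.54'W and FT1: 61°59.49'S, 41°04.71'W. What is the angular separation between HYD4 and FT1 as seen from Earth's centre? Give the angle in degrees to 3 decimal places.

0.479°

HYD4: φ = -61.56583°, λ = -41.54233°
FT1: φ = -61.99150°, λ = -41.07850°
Δφ = -0.4257°,  Δλ = 0.4638°
a = sin²(Δφ/2) + cos φ₁ cos φ₂ sin²(Δλ/2) = 0.000017
c = 2·arcsin(√a) = 0.008358 rad = 0.4789°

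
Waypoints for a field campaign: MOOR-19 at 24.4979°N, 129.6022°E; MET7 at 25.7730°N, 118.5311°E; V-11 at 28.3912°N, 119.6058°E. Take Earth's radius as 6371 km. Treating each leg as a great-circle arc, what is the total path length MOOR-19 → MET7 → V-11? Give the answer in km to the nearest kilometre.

1433 km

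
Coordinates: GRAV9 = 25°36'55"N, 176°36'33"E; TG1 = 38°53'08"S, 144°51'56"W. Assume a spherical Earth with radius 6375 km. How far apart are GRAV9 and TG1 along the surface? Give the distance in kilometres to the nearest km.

8220 km

GRAV9: φ = +25.61528°, λ = +176.60917°
TG1: φ = -38.88556°, λ = -144.86556°
Δφ = -64.5008°,  Δλ = 38.5253°
a = sin²(Δφ/2) + cos φ₁ cos φ₂ sin²(Δλ/2) = 0.361141
c = 2·arcsin(√a) = 1.289378 rad = 73.8759°
d = R·c = 6375 × 1.289378 = 8219.8 km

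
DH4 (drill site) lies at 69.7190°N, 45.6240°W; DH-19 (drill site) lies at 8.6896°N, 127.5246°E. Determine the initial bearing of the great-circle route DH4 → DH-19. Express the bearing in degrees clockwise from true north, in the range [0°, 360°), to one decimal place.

6.9°

Δλ = 173.1486°
y = sin Δλ · cos φ₂ = 0.117925
x = cos φ₁ sin φ₂ − sin φ₁ cos φ₂ cos Δλ = 0.972984
θ = atan2(y, x) = 6.9105° → 6.9105° (mod 360°)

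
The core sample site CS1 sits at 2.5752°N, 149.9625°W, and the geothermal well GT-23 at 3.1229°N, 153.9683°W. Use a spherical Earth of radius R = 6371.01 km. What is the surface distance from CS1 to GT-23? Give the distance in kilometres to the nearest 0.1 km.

449.0 km

Δφ = 0.5477°,  Δλ = -4.0058°
a = sin²(Δφ/2) + cos φ₁ cos φ₂ sin²(Δλ/2) = 0.001241
c = 2·arcsin(√a) = 0.070479 rad = 4.0381°
d = R·c = 6371.01 × 0.070479 = 449.0 km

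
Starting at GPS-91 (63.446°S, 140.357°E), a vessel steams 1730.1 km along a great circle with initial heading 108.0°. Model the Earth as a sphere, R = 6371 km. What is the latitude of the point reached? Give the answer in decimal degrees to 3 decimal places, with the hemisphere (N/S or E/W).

δ = d/R = 1730.1/6371 = 0.271559 rad
φ₂ = arcsin(sin φ₁ cos δ + cos φ₁ sin δ cos θ)
   = arcsin(-0.89451·0.96335 + 0.44704·0.26823·-0.30902) = -63.99917°
λ₂ = λ₁ + atan2(sin θ sin δ cos φ₁, cos δ − sin φ₁ sin φ₂) = 175.94278°

63.999°S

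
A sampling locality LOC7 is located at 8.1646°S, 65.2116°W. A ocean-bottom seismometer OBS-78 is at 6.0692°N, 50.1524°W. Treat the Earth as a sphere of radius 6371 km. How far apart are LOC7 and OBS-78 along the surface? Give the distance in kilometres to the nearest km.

Δφ = 14.2338°,  Δλ = 15.0592°
a = sin²(Δφ/2) + cos φ₁ cos φ₂ sin²(Δλ/2) = 0.032252
c = 2·arcsin(√a) = 0.361133 rad = 20.6914°
d = R·c = 6371 × 0.361133 = 2300.8 km

2301 km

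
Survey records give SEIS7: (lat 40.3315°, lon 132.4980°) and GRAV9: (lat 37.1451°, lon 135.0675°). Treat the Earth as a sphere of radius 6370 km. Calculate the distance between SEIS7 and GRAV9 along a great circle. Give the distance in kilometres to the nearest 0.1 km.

Δφ = -3.1864°,  Δλ = 2.5695°
a = sin²(Δφ/2) + cos φ₁ cos φ₂ sin²(Δλ/2) = 0.001078
c = 2·arcsin(√a) = 0.065692 rad = 3.7639°
d = R·c = 6370 × 0.065692 = 418.5 km

418.5 km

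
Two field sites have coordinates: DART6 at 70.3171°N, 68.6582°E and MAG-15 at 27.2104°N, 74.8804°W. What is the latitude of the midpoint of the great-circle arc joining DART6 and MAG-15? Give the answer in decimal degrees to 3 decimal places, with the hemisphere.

Bx = cos φ₂ cos Δλ = -0.715253,  By = cos φ₂ sin Δλ = -0.528514
φₘ = atan2(sin φ₁ + sin φ₂, √((cos φ₁ + Bx)² + By²)) = 65.07582°
λₘ = λ₁ + atan2(By, cos φ₁ + Bx) = -56.94609°

65.076°N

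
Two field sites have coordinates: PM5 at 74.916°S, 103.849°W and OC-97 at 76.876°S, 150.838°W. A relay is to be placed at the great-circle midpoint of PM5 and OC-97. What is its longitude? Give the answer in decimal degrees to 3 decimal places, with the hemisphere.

125.648°W

Bx = cos φ₂ cos Δλ = 0.154886,  By = cos φ₂ sin Δλ = -0.166031
φₘ = atan2(sin φ₁ + sin φ₂, √((cos φ₁ + Bx)² + By²)) = -77.01850°
λₘ = λ₁ + atan2(By, cos φ₁ + Bx) = -125.64834°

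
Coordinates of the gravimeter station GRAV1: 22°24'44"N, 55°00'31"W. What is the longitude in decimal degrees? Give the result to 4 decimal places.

55.0086°W

55° + 0′/60 + 31″/3600 = 55 + 0.00000 + 0.00861 = 55.0086°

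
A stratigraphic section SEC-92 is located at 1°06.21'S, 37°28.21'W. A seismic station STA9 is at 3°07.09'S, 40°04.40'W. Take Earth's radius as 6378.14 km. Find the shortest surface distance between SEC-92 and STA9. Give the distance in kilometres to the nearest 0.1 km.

366.3 km

SEC-92: φ = -1.10350°, λ = -37.47017°
STA9: φ = -3.11817°, λ = -40.07333°
Δφ = -2.0147°,  Δλ = -2.6032°
a = sin²(Δφ/2) + cos φ₁ cos φ₂ sin²(Δλ/2) = 0.000824
c = 2·arcsin(√a) = 0.057425 rad = 3.2902°
d = R·c = 6378.14 × 0.057425 = 366.3 km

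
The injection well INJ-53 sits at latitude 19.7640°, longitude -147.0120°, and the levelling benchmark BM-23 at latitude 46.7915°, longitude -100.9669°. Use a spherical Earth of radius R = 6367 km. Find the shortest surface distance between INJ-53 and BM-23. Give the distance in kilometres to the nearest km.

5120 km

Δφ = 27.0275°,  Δλ = 46.0451°
a = sin²(Δφ/2) + cos φ₁ cos φ₂ sin²(Δλ/2) = 0.153158
c = 2·arcsin(√a) = 0.804204 rad = 46.0775°
d = R·c = 6367 × 0.804204 = 5120.4 km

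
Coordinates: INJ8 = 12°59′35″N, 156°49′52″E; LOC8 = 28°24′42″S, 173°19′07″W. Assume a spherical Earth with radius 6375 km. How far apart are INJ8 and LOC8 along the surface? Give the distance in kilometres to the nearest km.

INJ8: φ = +12.99306°, λ = +156.83111°
LOC8: φ = -28.41167°, λ = -173.31861°
Δφ = -41.4047°,  Δλ = 29.8503°
a = sin²(Δφ/2) + cos φ₁ cos φ₂ sin²(Δλ/2) = 0.181823
c = 2·arcsin(√a) = 0.881035 rad = 50.4796°
d = R·c = 6375 × 0.881035 = 5616.6 km

5617 km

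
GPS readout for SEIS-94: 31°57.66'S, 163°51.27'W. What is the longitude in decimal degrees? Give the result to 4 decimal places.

163° + 51.27′/60 = 163 + 0.85450 = 163.8545°

163.8545°W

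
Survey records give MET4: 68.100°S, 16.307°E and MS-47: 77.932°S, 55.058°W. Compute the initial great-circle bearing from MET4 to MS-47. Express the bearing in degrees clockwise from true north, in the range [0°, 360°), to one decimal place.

213.2°

Δλ = -71.3650°
y = sin Δλ · cos φ₂ = -0.198111
x = cos φ₁ sin φ₂ − sin φ₁ cos φ₂ cos Δλ = -0.302759
θ = atan2(y, x) = -146.8011° → 213.1989° (mod 360°)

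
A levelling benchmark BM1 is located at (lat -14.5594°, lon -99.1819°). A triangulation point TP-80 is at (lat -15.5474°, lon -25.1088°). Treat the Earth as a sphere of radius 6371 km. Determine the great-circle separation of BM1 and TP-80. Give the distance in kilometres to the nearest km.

7910 km

Δφ = -0.9880°,  Δλ = 74.0731°
a = sin²(Δφ/2) + cos φ₁ cos φ₂ sin²(Δλ/2) = 0.338370
c = 2·arcsin(√a) = 1.241624 rad = 71.1398°
d = R·c = 6371 × 1.241624 = 7910.4 km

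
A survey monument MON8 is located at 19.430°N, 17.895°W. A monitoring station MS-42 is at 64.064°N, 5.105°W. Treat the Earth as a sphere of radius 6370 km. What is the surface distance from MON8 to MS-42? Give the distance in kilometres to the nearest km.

5054 km

Δφ = 44.6340°,  Δλ = 12.7900°
a = sin²(Δφ/2) + cos φ₁ cos φ₂ sin²(Δλ/2) = 0.149312
c = 2·arcsin(√a) = 0.793471 rad = 45.4625°
d = R·c = 6370 × 0.793471 = 5054.4 km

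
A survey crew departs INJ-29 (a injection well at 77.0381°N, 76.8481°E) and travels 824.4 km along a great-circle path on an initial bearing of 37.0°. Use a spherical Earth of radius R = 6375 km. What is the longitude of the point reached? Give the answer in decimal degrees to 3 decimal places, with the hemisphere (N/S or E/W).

109.296°E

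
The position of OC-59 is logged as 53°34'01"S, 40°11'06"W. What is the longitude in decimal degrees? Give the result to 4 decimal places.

40.1850°W

40° + 11′/60 + 6″/3600 = 40 + 0.18333 + 0.00167 = 40.1850°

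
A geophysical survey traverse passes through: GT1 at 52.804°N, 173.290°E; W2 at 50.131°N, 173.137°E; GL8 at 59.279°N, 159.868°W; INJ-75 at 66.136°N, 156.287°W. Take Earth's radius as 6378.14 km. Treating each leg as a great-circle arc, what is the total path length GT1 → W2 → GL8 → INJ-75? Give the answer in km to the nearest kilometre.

3075 km

GT1→W2: c = 0.046682 rad, d = 297.75 km
W2→GL8: c = 0.312392 rad, d = 1992.48 km
GL8→INJ-75: c = 0.123011 rad, d = 784.58 km
Total = 297.75 + 1992.48 + 784.58 = 3074.81 km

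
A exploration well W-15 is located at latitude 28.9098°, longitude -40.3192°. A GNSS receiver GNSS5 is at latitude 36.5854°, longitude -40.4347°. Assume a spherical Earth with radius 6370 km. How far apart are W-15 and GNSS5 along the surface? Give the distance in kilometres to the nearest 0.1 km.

853.4 km

Δφ = 7.6756°,  Δλ = -0.1155°
a = sin²(Δφ/2) + cos φ₁ cos φ₂ sin²(Δλ/2) = 0.004481
c = 2·arcsin(√a) = 0.133975 rad = 7.6762°
d = R·c = 6370 × 0.133975 = 853.4 km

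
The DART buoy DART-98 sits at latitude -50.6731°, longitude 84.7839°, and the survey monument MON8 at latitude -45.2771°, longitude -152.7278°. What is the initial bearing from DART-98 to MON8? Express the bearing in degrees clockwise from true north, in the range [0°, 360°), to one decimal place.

141.4°

Δλ = 122.4883°
y = sin Δλ · cos φ₂ = 0.593554
x = cos φ₁ sin φ₂ − sin φ₁ cos φ₂ cos Δλ = -0.742659
θ = atan2(y, x) = 141.3672° → 141.3672° (mod 360°)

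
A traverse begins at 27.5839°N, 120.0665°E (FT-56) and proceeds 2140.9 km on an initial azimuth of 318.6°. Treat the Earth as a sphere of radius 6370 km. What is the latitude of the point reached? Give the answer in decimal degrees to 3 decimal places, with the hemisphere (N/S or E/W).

δ = d/R = 2140.9/6370 = 0.336091 rad
φ₂ = arcsin(sin φ₁ cos δ + cos φ₁ sin δ cos θ)
   = arcsin(0.46305·0.94405 + 0.88633·0.32980·0.75011) = 41.02640°
λ₂ = λ₁ + atan2(sin θ sin δ cos φ₁, cos δ − sin φ₁ sin φ₂) = 103.26233°

41.026°N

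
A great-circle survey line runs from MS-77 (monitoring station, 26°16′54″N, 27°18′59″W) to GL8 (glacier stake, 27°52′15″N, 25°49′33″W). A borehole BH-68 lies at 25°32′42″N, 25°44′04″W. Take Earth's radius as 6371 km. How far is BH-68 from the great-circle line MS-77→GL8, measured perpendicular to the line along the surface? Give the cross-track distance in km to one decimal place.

MS-77: φ = +26.28167°, λ = -27.31639°
GL8: φ = +27.87083°, λ = -25.82583°
BH-68: φ = +25.54500°, λ = -25.73444°
δ₁₃ = central angle MS-77→BH-68 = 0.027965 rad  (haversine)
θ₁₃ = bearing MS-77→BH-68 = 117.024°,  θ₁₂ = bearing MS-77→GL8 = 39.530°
dₓₜ = R·arcsin(sin δ₁₃ · sin(θ₁₃ − θ₁₂)) = 6371·arcsin(0.02796·sin(77.494°)) = 173.935 km
|dₓₜ| = 173.935 km

173.9 km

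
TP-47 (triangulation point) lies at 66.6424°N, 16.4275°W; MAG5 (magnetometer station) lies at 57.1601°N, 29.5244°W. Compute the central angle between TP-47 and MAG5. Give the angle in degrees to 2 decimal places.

Δφ = -9.4823°,  Δλ = -13.0969°
a = sin²(Δφ/2) + cos φ₁ cos φ₂ sin²(Δλ/2) = 0.009628
c = 2·arcsin(√a) = 0.196561 rad = 11.2621°

11.26°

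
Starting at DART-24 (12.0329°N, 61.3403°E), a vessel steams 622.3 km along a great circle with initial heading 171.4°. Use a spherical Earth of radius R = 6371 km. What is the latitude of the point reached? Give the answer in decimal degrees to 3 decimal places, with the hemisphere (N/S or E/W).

δ = d/R = 622.3/6371 = 0.097677 rad
φ₂ = arcsin(sin φ₁ cos δ + cos φ₁ sin δ cos θ)
   = arcsin(0.20847·0.99523 + 0.97803·0.09752·-0.98876) = 6.49826°
λ₂ = λ₁ + atan2(sin θ sin δ cos φ₁, cos δ − sin φ₁ sin φ₂) = 62.18127°

6.498°N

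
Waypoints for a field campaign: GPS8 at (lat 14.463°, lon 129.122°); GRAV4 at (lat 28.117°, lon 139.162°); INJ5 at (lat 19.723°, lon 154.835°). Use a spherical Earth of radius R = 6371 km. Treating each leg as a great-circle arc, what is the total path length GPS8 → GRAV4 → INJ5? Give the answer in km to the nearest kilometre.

3682 km

GPS8→GRAV4: c = 0.288540 rad, d = 1838.29 km
GRAV4→INJ5: c = 0.289389 rad, d = 1843.70 km
Total = 1838.29 + 1843.70 = 3681.98 km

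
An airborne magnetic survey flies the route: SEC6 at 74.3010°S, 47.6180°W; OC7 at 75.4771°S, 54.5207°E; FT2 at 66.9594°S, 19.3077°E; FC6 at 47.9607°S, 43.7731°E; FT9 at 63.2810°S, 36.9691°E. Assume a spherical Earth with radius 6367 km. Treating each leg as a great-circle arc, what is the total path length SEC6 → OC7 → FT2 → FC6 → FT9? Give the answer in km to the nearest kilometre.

8423 km

SEC6→OC7: c = 0.408626 rad, d = 2601.72 km
OC7→FT2: c = 0.241372 rad, d = 1536.82 km
FT2→FC6: c = 0.397598 rad, d = 2531.51 km
FC6→FT9: c = 0.275301 rad, d = 1752.84 km
Total = 2601.72 + 1536.82 + 2531.51 + 1752.84 = 8422.89 km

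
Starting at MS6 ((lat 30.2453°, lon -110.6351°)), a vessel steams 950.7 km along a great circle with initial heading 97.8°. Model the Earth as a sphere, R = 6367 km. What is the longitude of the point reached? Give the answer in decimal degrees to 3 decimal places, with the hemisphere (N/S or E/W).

100.959°W

δ = d/R = 950.7/6367 = 0.149317 rad
φ₂ = arcsin(sin φ₁ cos δ + cos φ₁ sin δ cos θ)
   = arcsin(0.50370·0.98887 + 0.86388·0.14876·-0.13572) = 28.72834°
λ₂ = λ₁ + atan2(sin θ sin δ cos φ₁, cos δ − sin φ₁ sin φ₂) = -100.95920°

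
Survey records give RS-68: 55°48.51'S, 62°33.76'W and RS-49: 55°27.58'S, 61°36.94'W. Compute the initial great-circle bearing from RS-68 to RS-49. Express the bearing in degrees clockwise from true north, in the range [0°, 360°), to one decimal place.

57.3°

RS-68: φ = -55.80850°, λ = -62.56267°
RS-49: φ = -55.45967°, λ = -61.61567°
Δλ = 0.9470°
y = sin Δλ · cos φ₂ = 0.009371
x = cos φ₁ sin φ₂ − sin φ₁ cos φ₂ cos Δλ = 0.006024
θ = atan2(y, x) = 57.2645° → 57.2645° (mod 360°)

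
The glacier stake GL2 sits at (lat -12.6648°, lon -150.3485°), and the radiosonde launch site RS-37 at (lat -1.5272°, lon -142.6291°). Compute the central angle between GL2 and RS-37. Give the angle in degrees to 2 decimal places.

Δφ = 11.1376°,  Δλ = 7.7194°
a = sin²(Δφ/2) + cos φ₁ cos φ₂ sin²(Δλ/2) = 0.013836
c = 2·arcsin(√a) = 0.235801 rad = 13.5104°

13.51°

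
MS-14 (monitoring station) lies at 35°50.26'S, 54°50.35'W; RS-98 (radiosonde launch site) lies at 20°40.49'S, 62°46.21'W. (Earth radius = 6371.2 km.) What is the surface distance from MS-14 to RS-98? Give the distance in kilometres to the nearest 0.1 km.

1854.6 km

MS-14: φ = -35.83767°, λ = -54.83917°
RS-98: φ = -20.67483°, λ = -62.77017°
Δφ = 15.1628°,  Δλ = -7.9310°
a = sin²(Δφ/2) + cos φ₁ cos φ₂ sin²(Δλ/2) = 0.021034
c = 2·arcsin(√a) = 0.291090 rad = 16.6782°
d = R·c = 6371.2 × 0.291090 = 1854.6 km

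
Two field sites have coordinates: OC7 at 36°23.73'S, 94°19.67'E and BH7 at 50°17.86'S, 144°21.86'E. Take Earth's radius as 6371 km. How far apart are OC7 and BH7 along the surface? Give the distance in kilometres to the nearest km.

OC7: φ = -36.39550°, λ = +94.32783°
BH7: φ = -50.29767°, λ = +144.36433°
Δφ = -13.9022°,  Δλ = 50.0365°
a = sin²(Δφ/2) + cos φ₁ cos φ₂ sin²(Δλ/2) = 0.106610
c = 2·arcsin(√a) = 0.665222 rad = 38.1144°
d = R·c = 6371 × 0.665222 = 4238.1 km

4238 km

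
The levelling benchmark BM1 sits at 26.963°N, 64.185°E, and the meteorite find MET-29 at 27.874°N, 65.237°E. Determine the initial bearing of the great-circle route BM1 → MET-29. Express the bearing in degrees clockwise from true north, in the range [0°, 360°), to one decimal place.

Δλ = 1.0520°
y = sin Δλ · cos φ₂ = 0.016230
x = cos φ₁ sin φ₂ − sin φ₁ cos φ₂ cos Δλ = 0.015967
θ = atan2(y, x) = 45.4677° → 45.4677° (mod 360°)

45.5°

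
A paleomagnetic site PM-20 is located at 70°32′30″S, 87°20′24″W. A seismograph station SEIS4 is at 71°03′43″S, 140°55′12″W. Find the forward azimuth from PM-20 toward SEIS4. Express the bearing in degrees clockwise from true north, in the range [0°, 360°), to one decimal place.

PM-20: φ = -70.54167°, λ = -87.34000°
SEIS4: φ = -71.06194°, λ = -140.92000°
Δλ = -53.5800°
y = sin Δλ · cos φ₂ = -0.261158
x = cos φ₁ sin φ₂ − sin φ₁ cos φ₂ cos Δλ = -0.133412
θ = atan2(y, x) = -117.0601° → 242.9399° (mod 360°)

242.9°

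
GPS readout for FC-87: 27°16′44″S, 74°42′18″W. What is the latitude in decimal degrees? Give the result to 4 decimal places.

27.2789°S

27° + 16′/60 + 44″/3600 = 27 + 0.26667 + 0.01222 = 27.2789°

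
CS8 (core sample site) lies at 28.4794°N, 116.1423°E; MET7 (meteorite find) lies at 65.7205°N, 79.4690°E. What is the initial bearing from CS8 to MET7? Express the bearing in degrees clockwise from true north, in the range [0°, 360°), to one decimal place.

Δλ = -36.6733°
y = sin Δλ · cos φ₂ = -0.245583
x = cos φ₁ sin φ₂ − sin φ₁ cos φ₂ cos Δλ = 0.643982
θ = atan2(y, x) = -20.8744° → 339.1256° (mod 360°)

339.1°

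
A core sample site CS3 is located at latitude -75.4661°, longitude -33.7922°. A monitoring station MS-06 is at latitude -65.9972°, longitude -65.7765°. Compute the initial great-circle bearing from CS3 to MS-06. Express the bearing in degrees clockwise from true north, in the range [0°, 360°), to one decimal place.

Δλ = -31.9843°
y = sin Δλ · cos φ₂ = -0.215467
x = cos φ₁ sin φ₂ − sin φ₁ cos φ₂ cos Δλ = 0.104736
θ = atan2(y, x) = -64.0761° → 295.9239° (mod 360°)

295.9°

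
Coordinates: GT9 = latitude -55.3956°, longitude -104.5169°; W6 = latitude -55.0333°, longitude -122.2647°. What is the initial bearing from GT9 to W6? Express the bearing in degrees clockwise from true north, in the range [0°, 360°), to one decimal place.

Δλ = -17.7478°
y = sin Δλ · cos φ₂ = -0.174697
x = cos φ₁ sin φ₂ − sin φ₁ cos φ₂ cos Δλ = -0.016127
θ = atan2(y, x) = -95.2742° → 264.7258° (mod 360°)

264.7°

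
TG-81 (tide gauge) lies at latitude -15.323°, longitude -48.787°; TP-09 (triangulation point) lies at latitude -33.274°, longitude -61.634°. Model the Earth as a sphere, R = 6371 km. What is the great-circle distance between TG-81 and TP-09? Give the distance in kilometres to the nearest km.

Δφ = -17.9510°,  Δλ = -12.8470°
a = sin²(Δφ/2) + cos φ₁ cos φ₂ sin²(Δλ/2) = 0.034432
c = 2·arcsin(√a) = 0.373282 rad = 21.3875°
d = R·c = 6371 × 0.373282 = 2378.2 km

2378 km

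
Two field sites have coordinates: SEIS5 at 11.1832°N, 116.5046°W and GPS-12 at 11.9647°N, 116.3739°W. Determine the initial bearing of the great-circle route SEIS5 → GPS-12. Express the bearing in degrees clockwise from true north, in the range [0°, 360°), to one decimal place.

9.3°

Δλ = 0.1307°
y = sin Δλ · cos φ₂ = 0.002232
x = cos φ₁ sin φ₂ − sin φ₁ cos φ₂ cos Δλ = 0.013640
θ = atan2(y, x) = 9.2917° → 9.2917° (mod 360°)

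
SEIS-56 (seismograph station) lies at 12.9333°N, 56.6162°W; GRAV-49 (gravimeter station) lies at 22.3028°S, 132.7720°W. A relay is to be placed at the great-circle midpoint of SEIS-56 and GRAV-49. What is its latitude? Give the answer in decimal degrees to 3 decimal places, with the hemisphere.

Bx = cos φ₂ cos Δλ = 0.221382,  By = cos φ₂ sin Δλ = -0.898314
φₘ = atan2(sin φ₁ + sin φ₂, √((cos φ₁ + Bx)² + By²)) = -5.94202°
λₘ = λ₁ + atan2(By, cos φ₁ + Bx) = -93.52607°

5.942°S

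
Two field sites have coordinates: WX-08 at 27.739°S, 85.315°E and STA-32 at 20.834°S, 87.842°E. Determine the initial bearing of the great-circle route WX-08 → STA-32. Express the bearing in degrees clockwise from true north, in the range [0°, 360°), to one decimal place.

19.0°

Δλ = 2.5270°
y = sin Δλ · cos φ₂ = 0.041207
x = cos φ₁ sin φ₂ − sin φ₁ cos φ₂ cos Δλ = 0.119800
θ = atan2(y, x) = 18.9815° → 18.9815° (mod 360°)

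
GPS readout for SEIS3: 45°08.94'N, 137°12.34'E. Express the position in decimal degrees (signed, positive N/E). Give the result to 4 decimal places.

+45.1490°, +137.2057°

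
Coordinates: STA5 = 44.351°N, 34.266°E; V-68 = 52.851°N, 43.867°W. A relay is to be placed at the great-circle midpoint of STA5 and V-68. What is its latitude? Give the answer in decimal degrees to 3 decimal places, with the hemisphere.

Bx = cos φ₂ cos Δλ = 0.124184,  By = cos φ₂ sin Δλ = -0.590983
φₘ = atan2(sin φ₁ + sin φ₂, √((cos φ₁ + Bx)² + By²)) = 55.54683°
λₘ = λ₁ + atan2(By, cos φ₁ + Bx) = -0.88629°

55.547°N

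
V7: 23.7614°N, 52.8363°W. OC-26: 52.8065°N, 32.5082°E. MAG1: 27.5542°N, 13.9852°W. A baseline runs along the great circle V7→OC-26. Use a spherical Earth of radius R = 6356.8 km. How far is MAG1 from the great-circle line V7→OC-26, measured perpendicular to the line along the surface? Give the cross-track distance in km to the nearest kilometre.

2137 km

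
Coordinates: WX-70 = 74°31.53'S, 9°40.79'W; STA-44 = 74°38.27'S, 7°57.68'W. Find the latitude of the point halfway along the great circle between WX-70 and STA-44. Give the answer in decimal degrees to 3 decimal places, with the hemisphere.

WX-70: φ = -74.52550°, λ = -9.67983°
STA-44: φ = -74.63783°, λ = -7.96133°
Bx = cos φ₂ cos Δλ = 0.264800,  By = cos φ₂ sin Δλ = 0.007945
φₘ = atan2(sin φ₁ + sin φ₂, √((cos φ₁ + Bx)² + By²)) = -74.58332°
λₘ = λ₁ + atan2(By, cos φ₁ + Bx) = -8.82364°

74.583°S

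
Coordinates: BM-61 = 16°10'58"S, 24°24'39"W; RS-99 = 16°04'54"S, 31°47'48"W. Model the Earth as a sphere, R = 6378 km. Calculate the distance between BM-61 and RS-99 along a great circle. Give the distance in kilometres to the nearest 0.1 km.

BM-61: φ = -16.18278°, λ = -24.41083°
RS-99: φ = -16.08167°, λ = -31.79667°
Δφ = 0.1011°,  Δλ = -7.3858°
a = sin²(Δφ/2) + cos φ₁ cos φ₂ sin²(Δλ/2) = 0.003829
c = 2·arcsin(√a) = 0.123837 rad = 7.0953°
d = R·c = 6378 × 0.123837 = 789.8 km

789.8 km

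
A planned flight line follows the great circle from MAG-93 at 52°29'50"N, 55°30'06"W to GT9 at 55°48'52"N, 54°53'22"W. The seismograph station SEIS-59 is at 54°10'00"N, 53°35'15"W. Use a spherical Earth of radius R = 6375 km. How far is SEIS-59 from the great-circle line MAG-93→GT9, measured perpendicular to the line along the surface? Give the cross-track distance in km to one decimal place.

MAG-93: φ = +52.49722°, λ = -55.50167°
GT9: φ = +55.81444°, λ = -54.88944°
SEIS-59: φ = +54.16667°, λ = -53.58750°
δ₁₃ = central angle MAG-93→SEIS-59 = 0.035310 rad  (haversine)
θ₁₃ = bearing MAG-93→SEIS-59 = 33.636°,  θ₁₂ = bearing MAG-93→GT9 = 5.921°
dₓₜ = R·arcsin(sin δ₁₃ · sin(θ₁₃ − θ₁₂)) = 6375·arcsin(0.03530·sin(27.715°)) = 104.672 km
|dₓₜ| = 104.672 km

104.7 km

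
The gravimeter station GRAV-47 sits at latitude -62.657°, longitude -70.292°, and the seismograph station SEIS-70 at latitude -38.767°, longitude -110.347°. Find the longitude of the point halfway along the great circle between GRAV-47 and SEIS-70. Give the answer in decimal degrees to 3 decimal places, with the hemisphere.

Bx = cos φ₂ cos Δλ = 0.596803,  By = cos φ₂ sin Δλ = -0.501754
φₘ = atan2(sin φ₁ + sin φ₂, √((cos φ₁ + Bx)² + By²)) = -52.32922°
λₘ = λ₁ + atan2(By, cos φ₁ + Bx) = -95.70403°

95.704°W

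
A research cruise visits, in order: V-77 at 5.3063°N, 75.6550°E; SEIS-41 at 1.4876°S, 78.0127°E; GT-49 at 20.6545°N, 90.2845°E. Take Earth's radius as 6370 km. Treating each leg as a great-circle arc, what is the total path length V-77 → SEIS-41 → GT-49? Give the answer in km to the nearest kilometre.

V-77→SEIS-41: c = 0.125498 rad, d = 799.42 km
SEIS-41→GT-49: c = 0.439703 rad, d = 2800.91 km
Total = 799.42 + 2800.91 = 3600.33 km

3600 km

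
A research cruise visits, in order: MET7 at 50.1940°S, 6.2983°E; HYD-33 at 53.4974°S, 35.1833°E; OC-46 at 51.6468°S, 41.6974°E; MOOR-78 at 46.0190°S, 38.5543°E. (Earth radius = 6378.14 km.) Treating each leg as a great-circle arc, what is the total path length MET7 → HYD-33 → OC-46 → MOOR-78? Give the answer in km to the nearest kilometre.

3159 km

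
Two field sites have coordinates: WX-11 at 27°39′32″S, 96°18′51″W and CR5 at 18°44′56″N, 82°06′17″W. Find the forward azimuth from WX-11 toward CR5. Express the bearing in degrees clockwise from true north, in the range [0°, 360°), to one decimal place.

WX-11: φ = -27.65889°, λ = -96.31417°
CR5: φ = +18.74889°, λ = -82.10472°
Δλ = 14.2094°
y = sin Δλ · cos φ₂ = 0.232442
x = cos φ₁ sin φ₂ − sin φ₁ cos φ₂ cos Δλ = 0.710817
θ = atan2(y, x) = 18.1081° → 18.1081° (mod 360°)

18.1°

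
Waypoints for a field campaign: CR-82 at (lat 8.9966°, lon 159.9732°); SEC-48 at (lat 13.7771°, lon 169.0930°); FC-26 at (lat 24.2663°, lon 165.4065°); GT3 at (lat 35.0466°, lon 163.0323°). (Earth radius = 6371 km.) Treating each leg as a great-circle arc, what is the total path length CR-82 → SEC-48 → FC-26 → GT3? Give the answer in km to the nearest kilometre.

3576 km

CR-82→SEC-48: c = 0.176894 rad, d = 1126.99 km
SEC-48→FC-26: c = 0.192875 rad, d = 1228.81 km
FC-26→GT3: c = 0.191547 rad, d = 1220.34 km
Total = 1126.99 + 1228.81 + 1220.34 = 3576.14 km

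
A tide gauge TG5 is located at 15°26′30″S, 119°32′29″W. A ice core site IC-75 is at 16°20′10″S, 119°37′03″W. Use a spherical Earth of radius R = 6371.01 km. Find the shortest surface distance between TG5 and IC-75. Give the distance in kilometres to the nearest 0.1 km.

99.8 km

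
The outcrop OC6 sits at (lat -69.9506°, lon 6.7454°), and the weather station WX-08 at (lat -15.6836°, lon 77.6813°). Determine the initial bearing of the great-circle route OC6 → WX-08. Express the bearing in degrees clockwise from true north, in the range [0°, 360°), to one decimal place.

Δλ = 70.9359°
y = sin Δλ · cos φ₂ = 0.909965
x = cos φ₁ sin φ₂ − sin φ₁ cos φ₂ cos Δλ = 0.202732
θ = atan2(y, x) = 77.4401° → 77.4401° (mod 360°)

77.4°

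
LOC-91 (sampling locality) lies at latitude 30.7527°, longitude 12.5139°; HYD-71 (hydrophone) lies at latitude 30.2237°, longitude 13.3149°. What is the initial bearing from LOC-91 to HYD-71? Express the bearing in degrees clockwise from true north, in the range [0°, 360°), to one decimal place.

127.3°

Δλ = 0.8010°
y = sin Δλ · cos φ₂ = 0.012079
x = cos φ₁ sin φ₂ − sin φ₁ cos φ₂ cos Δλ = -0.009189
θ = atan2(y, x) = 127.2625° → 127.2625° (mod 360°)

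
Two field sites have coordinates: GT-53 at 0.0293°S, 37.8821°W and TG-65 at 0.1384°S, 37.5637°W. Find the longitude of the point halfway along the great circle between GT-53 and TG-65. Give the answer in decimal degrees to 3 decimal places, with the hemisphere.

Bx = cos φ₂ cos Δλ = 0.999982,  By = cos φ₂ sin Δλ = 0.005557
φₘ = atan2(sin φ₁ + sin φ₂, √((cos φ₁ + Bx)² + By²)) = -0.08385°
λₘ = λ₁ + atan2(By, cos φ₁ + Bx) = -37.72290°

37.723°W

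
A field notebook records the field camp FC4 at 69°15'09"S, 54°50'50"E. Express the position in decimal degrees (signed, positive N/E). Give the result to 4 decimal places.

lat: 69.2525° S → -69.2525°
lon: 54.8472° E → +54.8472°

-69.2525°, +54.8472°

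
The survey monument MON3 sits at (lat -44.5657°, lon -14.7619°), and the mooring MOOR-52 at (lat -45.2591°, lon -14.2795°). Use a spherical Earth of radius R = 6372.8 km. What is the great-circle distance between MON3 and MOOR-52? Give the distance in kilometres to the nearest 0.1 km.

86.0 km

Δφ = -0.6934°,  Δλ = 0.4824°
a = sin²(Δφ/2) + cos φ₁ cos φ₂ sin²(Δλ/2) = 0.000046
c = 2·arcsin(√a) = 0.013491 rad = 0.7730°
d = R·c = 6372.8 × 0.013491 = 86.0 km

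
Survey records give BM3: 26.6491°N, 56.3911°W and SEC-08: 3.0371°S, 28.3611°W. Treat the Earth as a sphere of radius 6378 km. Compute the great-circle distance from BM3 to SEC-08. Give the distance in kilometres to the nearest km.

4472 km

Δφ = -29.6862°,  Δλ = 28.0300°
a = sin²(Δφ/2) + cos φ₁ cos φ₂ sin²(Δλ/2) = 0.117970
c = 2·arcsin(√a) = 0.701213 rad = 40.1765°
d = R·c = 6378 × 0.701213 = 4472.3 km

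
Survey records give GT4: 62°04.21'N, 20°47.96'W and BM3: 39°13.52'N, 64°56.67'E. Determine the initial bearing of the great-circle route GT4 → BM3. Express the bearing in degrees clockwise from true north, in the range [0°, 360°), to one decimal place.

72.4°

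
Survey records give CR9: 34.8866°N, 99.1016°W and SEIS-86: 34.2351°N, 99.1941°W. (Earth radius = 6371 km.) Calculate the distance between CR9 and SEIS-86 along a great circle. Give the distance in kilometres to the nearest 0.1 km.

Δφ = -0.6515°,  Δλ = -0.0925°
a = sin²(Δφ/2) + cos φ₁ cos φ₂ sin²(Δλ/2) = 0.000033
c = 2·arcsin(√a) = 0.011448 rad = 0.6559°
d = R·c = 6371 × 0.011448 = 72.9 km

72.9 km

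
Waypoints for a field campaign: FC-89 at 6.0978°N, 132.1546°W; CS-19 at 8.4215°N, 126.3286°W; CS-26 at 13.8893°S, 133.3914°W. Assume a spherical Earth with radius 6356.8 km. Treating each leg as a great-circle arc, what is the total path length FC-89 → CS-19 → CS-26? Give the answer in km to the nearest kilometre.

FC-89→CS-19: c = 0.108708 rad, d = 691.04 km
CS-19→CS-26: c = 0.408163 rad, d = 2594.61 km
Total = 691.04 + 2594.61 = 3285.65 km

3286 km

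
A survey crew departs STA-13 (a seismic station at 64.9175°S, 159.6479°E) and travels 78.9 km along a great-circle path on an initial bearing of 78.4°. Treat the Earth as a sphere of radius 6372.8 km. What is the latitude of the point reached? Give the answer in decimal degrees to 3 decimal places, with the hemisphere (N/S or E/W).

64.766°S

δ = d/R = 78.9/6372.8 = 0.012381 rad
φ₂ = arcsin(sin φ₁ cos δ + cos φ₁ sin δ cos θ)
   = arcsin(-0.90570·0.99992 + 0.42392·0.01238·0.20108) = -64.76591°
λ₂ = λ₁ + atan2(sin θ sin δ cos φ₁, cos δ − sin φ₁ sin φ₂) = 161.27803°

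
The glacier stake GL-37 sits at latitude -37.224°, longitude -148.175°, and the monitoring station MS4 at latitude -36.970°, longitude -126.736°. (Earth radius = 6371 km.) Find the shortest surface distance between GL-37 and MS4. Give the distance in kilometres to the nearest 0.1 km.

Δφ = 0.2540°,  Δλ = 21.4390°
a = sin²(Δφ/2) + cos φ₁ cos φ₂ sin²(Δλ/2) = 0.022015
c = 2·arcsin(√a) = 0.297846 rad = 17.0653°
d = R·c = 6371 × 0.297846 = 1897.6 km

1897.6 km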